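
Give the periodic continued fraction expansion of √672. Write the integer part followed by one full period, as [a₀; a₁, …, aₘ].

[25; 1, 11, 1, 50]

a₀ = ⌊√672⌋ = 25.
With m₀=0, d₀=1 and mₖ₊₁ = dₖaₖ − mₖ, dₖ₊₁ = (n − mₖ₊₁²)/dₖ, aₖ₊₁ = ⌊(a₀+mₖ₊₁)/dₖ₊₁⌋:
  k=1: m=25, d=47, a=1
  k=2: m=22, d=4, a=11
  k=3: m=22, d=47, a=1
  k=4: m=25, d=1, a=50
d=1 and a=2a₀=50 at k=4, so the next step gives (m, d) = (25, 47) again — its k=1 value — and the period has length 4.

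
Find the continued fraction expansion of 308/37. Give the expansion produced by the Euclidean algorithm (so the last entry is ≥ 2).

308 = 8*37 + 12
37 = 3*12 + 1
12 = 12*1 + 0  (stop)
So 308/37 = [8; 3, 12].

[8; 3, 12]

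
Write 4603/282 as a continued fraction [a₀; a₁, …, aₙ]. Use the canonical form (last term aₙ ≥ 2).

[16; 3, 10, 9]

4603 = 16*282 + 91
282 = 3*91 + 9
91 = 10*9 + 1
9 = 9*1 + 0  (stop)
So 4603/282 = [16; 3, 10, 9].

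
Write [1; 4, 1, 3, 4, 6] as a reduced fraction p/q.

611/505

Fold from the inside: start with 6/1.
  4 + 1/6 = 25/6
  3 + 6/25 = 81/25
  1 + 25/81 = 106/81
  4 + 81/106 = 505/106
  1 + 106/505 = 611/505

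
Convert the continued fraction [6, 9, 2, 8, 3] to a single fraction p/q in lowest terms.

Using pₖ = aₖpₖ₋₁ + pₖ₋₂ and qₖ = aₖqₖ₋₁ + qₖ₋₂:
  k=0: a=6, p=6, q=1
  k=1: a=9, p=55, q=9
  k=2: a=2, p=116, q=19
  k=3: a=8, p=983, q=161
  k=4: a=3, p=3065, q=502

3065/502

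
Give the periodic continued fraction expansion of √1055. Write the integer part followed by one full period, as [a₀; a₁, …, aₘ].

a₀ = ⌊√1055⌋ = 32.
With m₀=0, d₀=1 and mₖ₊₁ = dₖaₖ − mₖ, dₖ₊₁ = (n − mₖ₊₁²)/dₖ, aₖ₊₁ = ⌊(a₀+mₖ₊₁)/dₖ₊₁⌋:
  k=1: m=32, d=31, a=2
  k=2: m=30, d=5, a=12
  k=3: m=30, d=31, a=2
  k=4: m=32, d=1, a=64
d=1 and a=2a₀=64 at k=4, so the next step gives (m, d) = (32, 31) again — its k=1 value — and the period has length 4.

[32; 2, 12, 2, 64]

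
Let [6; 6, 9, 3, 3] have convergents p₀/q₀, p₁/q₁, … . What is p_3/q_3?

Using pₖ = aₖpₖ₋₁ + pₖ₋₂, qₖ = aₖqₖ₋₁ + qₖ₋₂ (with p₋₁=1, p₋₂=0, q₋₁=0, q₋₂=1):
  k=0: a=6, p=6, q=1
  k=1: a=6, p=37, q=6
  k=2: a=9, p=339, q=55
  k=3: a=3, p=1054, q=171

1054/171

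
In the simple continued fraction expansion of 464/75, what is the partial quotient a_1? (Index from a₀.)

5

464 = 6·75 + 14   →  a_0 = 6
75 = 5·14 + 5   →  a_1 = 5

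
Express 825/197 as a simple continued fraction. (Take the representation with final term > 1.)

[4; 5, 3, 12]

825 = 4·197 + 37
197 = 5·37 + 12
37 = 3·12 + 1
12 = 12·1 + 0  (stop)
So 825/197 = [4; 5, 3, 12].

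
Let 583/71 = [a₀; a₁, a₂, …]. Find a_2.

1

583 = 8·71 + 15   →  a_0 = 8
71 = 4·15 + 11   →  a_1 = 4
15 = 1·11 + 4   →  a_2 = 1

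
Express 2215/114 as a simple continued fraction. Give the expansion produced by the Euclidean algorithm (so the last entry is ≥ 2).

2215 = 19·114 + 49
114 = 2·49 + 16
49 = 3·16 + 1
16 = 16·1 + 0  (stop)
So 2215/114 = [19; 2, 3, 16].

[19; 2, 3, 16]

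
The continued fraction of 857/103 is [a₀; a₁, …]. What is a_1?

3

857 = 8·103 + 33   →  a_0 = 8
103 = 3·33 + 4   →  a_1 = 3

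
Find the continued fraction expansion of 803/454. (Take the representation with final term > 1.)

803 = 1·454 + 349
454 = 1·349 + 105
349 = 3·105 + 34
105 = 3·34 + 3
34 = 11·3 + 1
3 = 3·1 + 0  (stop)
So 803/454 = [1; 1, 3, 3, 11, 3].

[1; 1, 3, 3, 11, 3]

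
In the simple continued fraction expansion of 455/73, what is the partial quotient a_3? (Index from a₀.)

455 = 6·73 + 17   →  a_0 = 6
73 = 4·17 + 5   →  a_1 = 4
17 = 3·5 + 2   →  a_2 = 3
5 = 2·2 + 1   →  a_3 = 2

2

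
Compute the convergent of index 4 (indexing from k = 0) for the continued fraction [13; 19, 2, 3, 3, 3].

Using pₖ = aₖpₖ₋₁ + pₖ₋₂, qₖ = aₖqₖ₋₁ + qₖ₋₂ (with p₋₁=1, p₋₂=0, q₋₁=0, q₋₂=1):
  k=0: a=13, p=13, q=1
  k=1: a=19, p=248, q=19
  k=2: a=2, p=509, q=39
  k=3: a=3, p=1775, q=136
  k=4: a=3, p=5834, q=447

5834/447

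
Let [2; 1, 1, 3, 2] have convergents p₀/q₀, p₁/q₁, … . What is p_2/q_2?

Using pₖ = aₖpₖ₋₁ + pₖ₋₂, qₖ = aₖqₖ₋₁ + qₖ₋₂ (with p₋₁=1, p₋₂=0, q₋₁=0, q₋₂=1):
  k=0: a=2, p=2, q=1
  k=1: a=1, p=3, q=1
  k=2: a=1, p=5, q=2

5/2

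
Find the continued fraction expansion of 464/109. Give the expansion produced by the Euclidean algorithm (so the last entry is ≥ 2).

[4; 3, 1, 8, 3]

464 = 4*109 + 28
109 = 3*28 + 25
28 = 1*25 + 3
25 = 8*3 + 1
3 = 3*1 + 0  (stop)
So 464/109 = [4; 3, 1, 8, 3].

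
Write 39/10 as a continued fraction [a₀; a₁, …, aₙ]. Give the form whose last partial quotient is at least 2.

[3; 1, 9]

39 = 3×10 + 9
10 = 1×9 + 1
9 = 9×1 + 0  (stop)
So 39/10 = [3; 1, 9].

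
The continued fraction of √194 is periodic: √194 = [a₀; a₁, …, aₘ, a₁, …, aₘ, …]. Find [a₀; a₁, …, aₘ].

a₀ = ⌊√194⌋ = 13.
With m₀=0, d₀=1 and mₖ₊₁ = dₖaₖ − mₖ, dₖ₊₁ = (n − mₖ₊₁²)/dₖ, aₖ₊₁ = ⌊(a₀+mₖ₊₁)/dₖ₊₁⌋:
  k=1: m=13, d=25, a=1
  k=2: m=12, d=2, a=12
  k=3: m=12, d=25, a=1
  k=4: m=13, d=1, a=26
d=1 and a=2a₀=26 at k=4, so the next step gives (m, d) = (13, 25) again — its k=1 value — and the period has length 4.

[13; 1, 12, 1, 26]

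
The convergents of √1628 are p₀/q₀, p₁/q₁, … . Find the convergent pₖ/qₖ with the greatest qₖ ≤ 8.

121/3

√1628 = [40; 2, 1, 6, 1, 2, 80, …] (period length 6).
Convergents:
  p_0/q_0 = 40/1
  p_1/q_1 = 81/2
  p_2/q_2 = 121/3
  p_3/q_3 = 807/20
q_2 = 3 ≤ 8 < 20 = q_3, so the answer is 121/3.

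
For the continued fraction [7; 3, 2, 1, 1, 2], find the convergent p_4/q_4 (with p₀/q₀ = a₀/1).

124/17

Using pₖ = aₖpₖ₋₁ + pₖ₋₂, qₖ = aₖqₖ₋₁ + qₖ₋₂ (with p₋₁=1, p₋₂=0, q₋₁=0, q₋₂=1):
  k=0: a=7, p=7, q=1
  k=1: a=3, p=22, q=3
  k=2: a=2, p=51, q=7
  k=3: a=1, p=73, q=10
  k=4: a=1, p=124, q=17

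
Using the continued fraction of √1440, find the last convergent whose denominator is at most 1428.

√1440 = [37; 1, 17, 1, 74, …] (period length 4).
Convergents:
  p_0/q_0 = 37/1
  p_1/q_1 = 38/1
  p_2/q_2 = 683/18
  p_3/q_3 = 721/19
  p_4/q_4 = 54037/1424
  p_5/q_5 = 54758/1443
q_4 = 1424 ≤ 1428 < 1443 = q_5, so the answer is 54037/1424.

54037/1424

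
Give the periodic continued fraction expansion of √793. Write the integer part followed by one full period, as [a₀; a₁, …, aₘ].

[28; 6, 4, 6, 56]

a₀ = ⌊√793⌋ = 28.
With m₀=0, d₀=1 and mₖ₊₁ = dₖaₖ − mₖ, dₖ₊₁ = (n − mₖ₊₁²)/dₖ, aₖ₊₁ = ⌊(a₀+mₖ₊₁)/dₖ₊₁⌋:
  k=1: m=28, d=9, a=6
  k=2: m=26, d=13, a=4
  k=3: m=26, d=9, a=6
  k=4: m=28, d=1, a=56
d=1 and a=2a₀=56 at k=4, so the next step gives (m, d) = (28, 9) again — its k=1 value — and the period has length 4.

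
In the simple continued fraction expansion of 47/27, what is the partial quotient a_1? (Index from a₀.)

1

47 = 1·27 + 20   →  a_0 = 1
27 = 1·20 + 7   →  a_1 = 1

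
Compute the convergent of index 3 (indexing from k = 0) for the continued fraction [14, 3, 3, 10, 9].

1473/103

Using pₖ = aₖpₖ₋₁ + pₖ₋₂, qₖ = aₖqₖ₋₁ + qₖ₋₂ (with p₋₁=1, p₋₂=0, q₋₁=0, q₋₂=1):
  k=0: a=14, p=14, q=1
  k=1: a=3, p=43, q=3
  k=2: a=3, p=143, q=10
  k=3: a=10, p=1473, q=103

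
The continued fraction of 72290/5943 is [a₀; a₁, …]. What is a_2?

72290 = 12·5943 + 974   →  a_0 = 12
5943 = 6·974 + 99   →  a_1 = 6
974 = 9·99 + 83   →  a_2 = 9

9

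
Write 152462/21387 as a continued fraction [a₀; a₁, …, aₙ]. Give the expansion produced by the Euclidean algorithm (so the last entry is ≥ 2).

152462 = 7*21387 + 2753
21387 = 7*2753 + 2116
2753 = 1*2116 + 637
2116 = 3*637 + 205
637 = 3*205 + 22
205 = 9*22 + 7
22 = 3*7 + 1
7 = 7*1 + 0  (stop)
So 152462/21387 = [7; 7, 1, 3, 3, 9, 3, 7].

[7; 7, 1, 3, 3, 9, 3, 7]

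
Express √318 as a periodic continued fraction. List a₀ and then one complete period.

[17; 1, 4, 1, 34]

a₀ = ⌊√318⌋ = 17.
With m₀=0, d₀=1 and mₖ₊₁ = dₖaₖ − mₖ, dₖ₊₁ = (n − mₖ₊₁²)/dₖ, aₖ₊₁ = ⌊(a₀+mₖ₊₁)/dₖ₊₁⌋:
  k=1: m=17, d=29, a=1
  k=2: m=12, d=6, a=4
  k=3: m=12, d=29, a=1
  k=4: m=17, d=1, a=34
d=1 and a=2a₀=34 at k=4, so the next step gives (m, d) = (17, 29) again — its k=1 value — and the period has length 4.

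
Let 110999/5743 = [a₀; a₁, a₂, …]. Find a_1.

110999 = 19·5743 + 1882   →  a_0 = 19
5743 = 3·1882 + 97   →  a_1 = 3

3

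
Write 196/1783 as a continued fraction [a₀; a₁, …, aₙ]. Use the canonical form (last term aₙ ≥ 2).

[0; 9, 10, 3, 6]

196 = 0·1783 + 196
1783 = 9·196 + 19
196 = 10·19 + 6
19 = 3·6 + 1
6 = 6·1 + 0  (stop)
So 196/1783 = [0; 9, 10, 3, 6].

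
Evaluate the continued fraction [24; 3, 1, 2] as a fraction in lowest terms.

267/11

Using pₖ = aₖpₖ₋₁ + pₖ₋₂ and qₖ = aₖqₖ₋₁ + qₖ₋₂:
  k=0: a=24, p=24, q=1
  k=1: a=3, p=73, q=3
  k=2: a=1, p=97, q=4
  k=3: a=2, p=267, q=11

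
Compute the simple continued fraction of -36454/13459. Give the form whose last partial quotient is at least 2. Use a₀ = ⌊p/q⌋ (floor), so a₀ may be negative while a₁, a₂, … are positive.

-36454 = -3×13459 + 3923
13459 = 3×3923 + 1690
3923 = 2×1690 + 543
1690 = 3×543 + 61
543 = 8×61 + 55
61 = 1×55 + 6
55 = 9×6 + 1
6 = 6×1 + 0  (stop)
So -36454/13459 = [-3; 3, 2, 3, 8, 1, 9, 6].

[-3; 3, 2, 3, 8, 1, 9, 6]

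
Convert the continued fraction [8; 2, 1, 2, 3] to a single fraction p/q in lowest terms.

Using pₖ = aₖpₖ₋₁ + pₖ₋₂ and qₖ = aₖqₖ₋₁ + qₖ₋₂:
  k=0: a=8, p=8, q=1
  k=1: a=2, p=17, q=2
  k=2: a=1, p=25, q=3
  k=3: a=2, p=67, q=8
  k=4: a=3, p=226, q=27

226/27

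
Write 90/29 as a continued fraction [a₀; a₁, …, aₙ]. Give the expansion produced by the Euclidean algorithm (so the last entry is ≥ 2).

[3; 9, 1, 2]

90 = 3·29 + 3
29 = 9·3 + 2
3 = 1·2 + 1
2 = 2·1 + 0  (stop)
So 90/29 = [3; 9, 1, 2].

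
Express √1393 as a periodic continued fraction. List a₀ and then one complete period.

[37; 3, 10, 3, 74]

a₀ = ⌊√1393⌋ = 37.
With m₀=0, d₀=1 and mₖ₊₁ = dₖaₖ − mₖ, dₖ₊₁ = (n − mₖ₊₁²)/dₖ, aₖ₊₁ = ⌊(a₀+mₖ₊₁)/dₖ₊₁⌋:
  k=1: m=37, d=24, a=3
  k=2: m=35, d=7, a=10
  k=3: m=35, d=24, a=3
  k=4: m=37, d=1, a=74
d=1 and a=2a₀=74 at k=4, so the next step gives (m, d) = (37, 24) again — its k=1 value — and the period has length 4.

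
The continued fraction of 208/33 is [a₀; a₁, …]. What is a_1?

208 = 6·33 + 10   →  a_0 = 6
33 = 3·10 + 3   →  a_1 = 3

3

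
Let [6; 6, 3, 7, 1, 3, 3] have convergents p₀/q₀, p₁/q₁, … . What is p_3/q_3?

Using pₖ = aₖpₖ₋₁ + pₖ₋₂, qₖ = aₖqₖ₋₁ + qₖ₋₂ (with p₋₁=1, p₋₂=0, q₋₁=0, q₋₂=1):
  k=0: a=6, p=6, q=1
  k=1: a=6, p=37, q=6
  k=2: a=3, p=117, q=19
  k=3: a=7, p=856, q=139

856/139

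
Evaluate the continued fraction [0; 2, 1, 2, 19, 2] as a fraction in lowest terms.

Fold from the inside: start with 2/1.
  19 + 1/2 = 39/2
  2 + 2/39 = 80/39
  1 + 39/80 = 119/80
  2 + 80/119 = 318/119
  0 + 119/318 = 119/318

119/318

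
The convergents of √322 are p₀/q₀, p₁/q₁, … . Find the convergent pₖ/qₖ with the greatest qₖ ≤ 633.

11287/629

√322 = [17; 1, 16, 1, 34, …] (period length 4).
Convergents:
  p_0/q_0 = 17/1
  p_1/q_1 = 18/1
  p_2/q_2 = 305/17
  p_3/q_3 = 323/18
  p_4/q_4 = 11287/629
  p_5/q_5 = 11610/647
q_4 = 629 ≤ 633 < 647 = q_5, so the answer is 11287/629.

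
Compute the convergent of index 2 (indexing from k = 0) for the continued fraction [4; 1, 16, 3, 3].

84/17

Using pₖ = aₖpₖ₋₁ + pₖ₋₂, qₖ = aₖqₖ₋₁ + qₖ₋₂ (with p₋₁=1, p₋₂=0, q₋₁=0, q₋₂=1):
  k=0: a=4, p=4, q=1
  k=1: a=1, p=5, q=1
  k=2: a=16, p=84, q=17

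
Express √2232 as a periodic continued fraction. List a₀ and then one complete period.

[47; 4, 10, 4, 94]

a₀ = ⌊√2232⌋ = 47.
With m₀=0, d₀=1 and mₖ₊₁ = dₖaₖ − mₖ, dₖ₊₁ = (n − mₖ₊₁²)/dₖ, aₖ₊₁ = ⌊(a₀+mₖ₊₁)/dₖ₊₁⌋:
  k=1: m=47, d=23, a=4
  k=2: m=45, d=9, a=10
  k=3: m=45, d=23, a=4
  k=4: m=47, d=1, a=94
d=1 and a=2a₀=94 at k=4, so the next step gives (m, d) = (47, 23) again — its k=1 value — and the period has length 4.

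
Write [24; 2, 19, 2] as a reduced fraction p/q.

1959/80

Using pₖ = aₖpₖ₋₁ + pₖ₋₂ and qₖ = aₖqₖ₋₁ + qₖ₋₂:
  k=0: a=24, p=24, q=1
  k=1: a=2, p=49, q=2
  k=2: a=19, p=955, q=39
  k=3: a=2, p=1959, q=80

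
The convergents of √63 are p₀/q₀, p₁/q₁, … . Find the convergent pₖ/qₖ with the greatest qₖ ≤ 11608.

32257/4064

√63 = [7; 1, 14, …] (period length 2).
Convergents:
  p_0/q_0 = 7/1
  p_1/q_1 = 8/1
  p_2/q_2 = 119/15
  p_3/q_3 = 127/16
  p_4/q_4 = 1897/239
  p_5/q_5 = 2024/255
  p_6/q_6 = 30233/3809
  p_7/q_7 = 32257/4064
  p_8/q_8 = 481831/60705
q_7 = 4064 ≤ 11608 < 60705 = q_8, so the answer is 32257/4064.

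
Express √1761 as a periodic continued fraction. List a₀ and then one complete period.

[41; 1, 26, 1, 82]

a₀ = ⌊√1761⌋ = 41.
With m₀=0, d₀=1 and mₖ₊₁ = dₖaₖ − mₖ, dₖ₊₁ = (n − mₖ₊₁²)/dₖ, aₖ₊₁ = ⌊(a₀+mₖ₊₁)/dₖ₊₁⌋:
  k=1: m=41, d=80, a=1
  k=2: m=39, d=3, a=26
  k=3: m=39, d=80, a=1
  k=4: m=41, d=1, a=82
d=1 and a=2a₀=82 at k=4, so the next step gives (m, d) = (41, 80) again — its k=1 value — and the period has length 4.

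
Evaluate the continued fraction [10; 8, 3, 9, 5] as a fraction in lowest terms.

12043/1190

Fold from the inside: start with 5/1.
  9 + 1/5 = 46/5
  3 + 5/46 = 143/46
  8 + 46/143 = 1190/143
  10 + 143/1190 = 12043/1190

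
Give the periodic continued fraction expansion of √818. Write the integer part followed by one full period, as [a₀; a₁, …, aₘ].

a₀ = ⌊√818⌋ = 28.
With m₀=0, d₀=1 and mₖ₊₁ = dₖaₖ − mₖ, dₖ₊₁ = (n − mₖ₊₁²)/dₖ, aₖ₊₁ = ⌊(a₀+mₖ₊₁)/dₖ₊₁⌋:
  k=1: m=28, d=34, a=1
  k=2: m=6, d=23, a=1
  k=3: m=17, d=23, a=1
  k=4: m=6, d=34, a=1
  k=5: m=28, d=1, a=56
d=1 and a=2a₀=56 at k=5, so the next step gives (m, d) = (28, 34) again — its k=1 value — and the period has length 5.

[28; 1, 1, 1, 1, 56]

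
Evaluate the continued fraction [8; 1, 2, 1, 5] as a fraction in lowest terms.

Using pₖ = aₖpₖ₋₁ + pₖ₋₂ and qₖ = aₖqₖ₋₁ + qₖ₋₂:
  k=0: a=8, p=8, q=1
  k=1: a=1, p=9, q=1
  k=2: a=2, p=26, q=3
  k=3: a=1, p=35, q=4
  k=4: a=5, p=201, q=23

201/23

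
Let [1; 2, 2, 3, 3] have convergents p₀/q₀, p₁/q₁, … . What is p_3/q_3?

24/17

Using pₖ = aₖpₖ₋₁ + pₖ₋₂, qₖ = aₖqₖ₋₁ + qₖ₋₂ (with p₋₁=1, p₋₂=0, q₋₁=0, q₋₂=1):
  k=0: a=1, p=1, q=1
  k=1: a=2, p=3, q=2
  k=2: a=2, p=7, q=5
  k=3: a=3, p=24, q=17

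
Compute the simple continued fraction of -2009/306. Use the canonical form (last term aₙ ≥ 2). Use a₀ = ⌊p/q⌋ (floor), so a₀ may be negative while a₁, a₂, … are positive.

-2009 = -7×306 + 133
306 = 2×133 + 40
133 = 3×40 + 13
40 = 3×13 + 1
13 = 13×1 + 0  (stop)
So -2009/306 = [-7; 2, 3, 3, 13].

[-7; 2, 3, 3, 13]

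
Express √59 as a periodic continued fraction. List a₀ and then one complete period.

[7; 1, 2, 7, 2, 1, 14]

a₀ = ⌊√59⌋ = 7.
With m₀=0, d₀=1 and mₖ₊₁ = dₖaₖ − mₖ, dₖ₊₁ = (n − mₖ₊₁²)/dₖ, aₖ₊₁ = ⌊(a₀+mₖ₊₁)/dₖ₊₁⌋:
  k=1: m=7, d=10, a=1
  k=2: m=3, d=5, a=2
  k=3: m=7, d=2, a=7
  k=4: m=7, d=5, a=2
  k=5: m=3, d=10, a=1
  k=6: m=7, d=1, a=14
d=1 and a=2a₀=14 at k=6, so the next step gives (m, d) = (7, 10) again — its k=1 value — and the period has length 6.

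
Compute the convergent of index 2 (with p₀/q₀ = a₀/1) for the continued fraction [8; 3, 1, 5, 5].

Using pₖ = aₖpₖ₋₁ + pₖ₋₂, qₖ = aₖqₖ₋₁ + qₖ₋₂ (with p₋₁=1, p₋₂=0, q₋₁=0, q₋₂=1):
  k=0: a=8, p=8, q=1
  k=1: a=3, p=25, q=3
  k=2: a=1, p=33, q=4

33/4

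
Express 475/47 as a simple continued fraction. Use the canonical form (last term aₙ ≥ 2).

[10; 9, 2, 2]

475 = 10·47 + 5
47 = 9·5 + 2
5 = 2·2 + 1
2 = 2·1 + 0  (stop)
So 475/47 = [10; 9, 2, 2].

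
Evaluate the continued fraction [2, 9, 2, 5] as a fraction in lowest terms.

219/104

Fold from the inside: start with 5/1.
  2 + 1/5 = 11/5
  9 + 5/11 = 104/11
  2 + 11/104 = 219/104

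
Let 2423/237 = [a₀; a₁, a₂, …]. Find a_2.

2

2423 = 10·237 + 53   →  a_0 = 10
237 = 4·53 + 25   →  a_1 = 4
53 = 2·25 + 3   →  a_2 = 2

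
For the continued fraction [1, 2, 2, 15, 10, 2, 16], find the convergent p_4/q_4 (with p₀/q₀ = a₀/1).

1087/775

Using pₖ = aₖpₖ₋₁ + pₖ₋₂, qₖ = aₖqₖ₋₁ + qₖ₋₂ (with p₋₁=1, p₋₂=0, q₋₁=0, q₋₂=1):
  k=0: a=1, p=1, q=1
  k=1: a=2, p=3, q=2
  k=2: a=2, p=7, q=5
  k=3: a=15, p=108, q=77
  k=4: a=10, p=1087, q=775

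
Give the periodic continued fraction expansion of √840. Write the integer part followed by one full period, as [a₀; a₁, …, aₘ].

a₀ = ⌊√840⌋ = 28.
With m₀=0, d₀=1 and mₖ₊₁ = dₖaₖ − mₖ, dₖ₊₁ = (n − mₖ₊₁²)/dₖ, aₖ₊₁ = ⌊(a₀+mₖ₊₁)/dₖ₊₁⌋:
  k=1: m=28, d=56, a=1
  k=2: m=28, d=1, a=56
d=1 and a=2a₀=56 at k=2, so the next step gives (m, d) = (28, 56) again — its k=1 value — and the period has length 2.

[28; 1, 56]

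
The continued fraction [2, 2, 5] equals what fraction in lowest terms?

27/11

Fold from the inside: start with 5/1.
  2 + 1/5 = 11/5
  2 + 5/11 = 27/11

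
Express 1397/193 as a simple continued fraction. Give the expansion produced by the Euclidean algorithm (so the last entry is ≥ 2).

1397 = 7×193 + 46
193 = 4×46 + 9
46 = 5×9 + 1
9 = 9×1 + 0  (stop)
So 1397/193 = [7; 4, 5, 9].

[7; 4, 5, 9]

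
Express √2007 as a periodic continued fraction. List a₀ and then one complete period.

[44; 1, 3, 1, 88]

a₀ = ⌊√2007⌋ = 44.
With m₀=0, d₀=1 and mₖ₊₁ = dₖaₖ − mₖ, dₖ₊₁ = (n − mₖ₊₁²)/dₖ, aₖ₊₁ = ⌊(a₀+mₖ₊₁)/dₖ₊₁⌋:
  k=1: m=44, d=71, a=1
  k=2: m=27, d=18, a=3
  k=3: m=27, d=71, a=1
  k=4: m=44, d=1, a=88
d=1 and a=2a₀=88 at k=4, so the next step gives (m, d) = (44, 71) again — its k=1 value — and the period has length 4.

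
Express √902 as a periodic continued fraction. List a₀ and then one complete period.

[30; 30, 60]

a₀ = ⌊√902⌋ = 30.
With m₀=0, d₀=1 and mₖ₊₁ = dₖaₖ − mₖ, dₖ₊₁ = (n − mₖ₊₁²)/dₖ, aₖ₊₁ = ⌊(a₀+mₖ₊₁)/dₖ₊₁⌋:
  k=1: m=30, d=2, a=30
  k=2: m=30, d=1, a=60
d=1 and a=2a₀=60 at k=2, so the next step gives (m, d) = (30, 2) again — its k=1 value — and the period has length 2.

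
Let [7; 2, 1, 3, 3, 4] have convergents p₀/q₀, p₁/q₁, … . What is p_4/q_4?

Using pₖ = aₖpₖ₋₁ + pₖ₋₂, qₖ = aₖqₖ₋₁ + qₖ₋₂ (with p₋₁=1, p₋₂=0, q₋₁=0, q₋₂=1):
  k=0: a=7, p=7, q=1
  k=1: a=2, p=15, q=2
  k=2: a=1, p=22, q=3
  k=3: a=3, p=81, q=11
  k=4: a=3, p=265, q=36

265/36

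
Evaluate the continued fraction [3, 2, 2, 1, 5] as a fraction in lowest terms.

Fold from the inside: start with 5/1.
  1 + 1/5 = 6/5
  2 + 5/6 = 17/6
  2 + 6/17 = 40/17
  3 + 17/40 = 137/40

137/40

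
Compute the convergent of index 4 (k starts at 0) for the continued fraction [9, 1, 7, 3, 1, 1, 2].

Using pₖ = aₖpₖ₋₁ + pₖ₋₂, qₖ = aₖqₖ₋₁ + qₖ₋₂ (with p₋₁=1, p₋₂=0, q₋₁=0, q₋₂=1):
  k=0: a=9, p=9, q=1
  k=1: a=1, p=10, q=1
  k=2: a=7, p=79, q=8
  k=3: a=3, p=247, q=25
  k=4: a=1, p=326, q=33

326/33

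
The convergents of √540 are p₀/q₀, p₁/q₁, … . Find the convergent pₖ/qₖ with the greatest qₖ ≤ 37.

√540 = [23; 4, 4, 1, 10, 1, 4, 4, 46, …] (period length 8).
Convergents:
  p_0/q_0 = 23/1
  p_1/q_1 = 93/4
  p_2/q_2 = 395/17
  p_3/q_3 = 488/21
  p_4/q_4 = 5275/227
q_3 = 21 ≤ 37 < 227 = q_4, so the answer is 488/21.

488/21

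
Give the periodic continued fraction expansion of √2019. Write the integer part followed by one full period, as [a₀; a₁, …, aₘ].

a₀ = ⌊√2019⌋ = 44.
With m₀=0, d₀=1 and mₖ₊₁ = dₖaₖ − mₖ, dₖ₊₁ = (n − mₖ₊₁²)/dₖ, aₖ₊₁ = ⌊(a₀+mₖ₊₁)/dₖ₊₁⌋:
  k=1: m=44, d=83, a=1
  k=2: m=39, d=6, a=13
  k=3: m=39, d=83, a=1
  k=4: m=44, d=1, a=88
d=1 and a=2a₀=88 at k=4, so the next step gives (m, d) = (44, 83) again — its k=1 value — and the period has length 4.

[44; 1, 13, 1, 88]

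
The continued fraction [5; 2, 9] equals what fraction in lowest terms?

Fold from the inside: start with 9/1.
  2 + 1/9 = 19/9
  5 + 9/19 = 104/19

104/19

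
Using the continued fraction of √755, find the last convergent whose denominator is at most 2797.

√755 = [27; 2, 10, 2, 54, …] (period length 4).
Convergents:
  p_0/q_0 = 27/1
  p_1/q_1 = 55/2
  p_2/q_2 = 577/21
  p_3/q_3 = 1209/44
  p_4/q_4 = 65863/2397
  p_5/q_5 = 132935/4838
q_4 = 2397 ≤ 2797 < 4838 = q_5, so the answer is 65863/2397.

65863/2397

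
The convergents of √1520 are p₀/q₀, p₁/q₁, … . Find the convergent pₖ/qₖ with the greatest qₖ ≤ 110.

√1520 = [38; 1, 76, …] (period length 2).
Convergents:
  p_0/q_0 = 38/1
  p_1/q_1 = 39/1
  p_2/q_2 = 3002/77
  p_3/q_3 = 3041/78
  p_4/q_4 = 234118/6005
q_3 = 78 ≤ 110 < 6005 = q_4, so the answer is 3041/78.

3041/78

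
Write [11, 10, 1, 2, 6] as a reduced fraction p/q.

Using pₖ = aₖpₖ₋₁ + pₖ₋₂ and qₖ = aₖqₖ₋₁ + qₖ₋₂:
  k=0: a=11, p=11, q=1
  k=1: a=10, p=111, q=10
  k=2: a=1, p=122, q=11
  k=3: a=2, p=355, q=32
  k=4: a=6, p=2252, q=203

2252/203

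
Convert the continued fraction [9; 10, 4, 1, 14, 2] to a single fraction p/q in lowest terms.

Using pₖ = aₖpₖ₋₁ + pₖ₋₂ and qₖ = aₖqₖ₋₁ + qₖ₋₂:
  k=0: a=9, p=9, q=1
  k=1: a=10, p=91, q=10
  k=2: a=4, p=373, q=41
  k=3: a=1, p=464, q=51
  k=4: a=14, p=6869, q=755
  k=5: a=2, p=14202, q=1561

14202/1561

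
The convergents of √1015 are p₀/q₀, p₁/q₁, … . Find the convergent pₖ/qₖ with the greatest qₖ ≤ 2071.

√1015 = [31; 1, 6, 10, 2, 10, 6, 1, 62, …] (period length 8).
Convergents:
  p_0/q_0 = 31/1
  p_1/q_1 = 32/1
  p_2/q_2 = 223/7
  p_3/q_3 = 2262/71
  p_4/q_4 = 4747/149
  p_5/q_5 = 49732/1561
  p_6/q_6 = 303139/9515
q_5 = 1561 ≤ 2071 < 9515 = q_6, so the answer is 49732/1561.

49732/1561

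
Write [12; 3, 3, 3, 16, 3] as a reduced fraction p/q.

20263/1647

Using pₖ = aₖpₖ₋₁ + pₖ₋₂ and qₖ = aₖqₖ₋₁ + qₖ₋₂:
  k=0: a=12, p=12, q=1
  k=1: a=3, p=37, q=3
  k=2: a=3, p=123, q=10
  k=3: a=3, p=406, q=33
  k=4: a=16, p=6619, q=538
  k=5: a=3, p=20263, q=1647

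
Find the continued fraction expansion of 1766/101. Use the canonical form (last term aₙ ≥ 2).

[17; 2, 16, 3]

1766 = 17×101 + 49
101 = 2×49 + 3
49 = 16×3 + 1
3 = 3×1 + 0  (stop)
So 1766/101 = [17; 2, 16, 3].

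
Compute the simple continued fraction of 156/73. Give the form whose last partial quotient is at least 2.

156 = 2×73 + 10
73 = 7×10 + 3
10 = 3×3 + 1
3 = 3×1 + 0  (stop)
So 156/73 = [2; 7, 3, 3].

[2; 7, 3, 3]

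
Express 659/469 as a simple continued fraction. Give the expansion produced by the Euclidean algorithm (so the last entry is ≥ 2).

[1; 2, 2, 7, 2, 2, 2]

659 = 1×469 + 190
469 = 2×190 + 89
190 = 2×89 + 12
89 = 7×12 + 5
12 = 2×5 + 2
5 = 2×2 + 1
2 = 2×1 + 0  (stop)
So 659/469 = [1; 2, 2, 7, 2, 2, 2].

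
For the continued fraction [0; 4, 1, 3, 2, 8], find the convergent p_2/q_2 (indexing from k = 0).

1/5

Using pₖ = aₖpₖ₋₁ + pₖ₋₂, qₖ = aₖqₖ₋₁ + qₖ₋₂ (with p₋₁=1, p₋₂=0, q₋₁=0, q₋₂=1):
  k=0: a=0, p=0, q=1
  k=1: a=4, p=1, q=4
  k=2: a=1, p=1, q=5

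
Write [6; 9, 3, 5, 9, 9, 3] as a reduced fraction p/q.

236838/38779

Fold from the inside: start with 3/1.
  9 + 1/3 = 28/3
  9 + 3/28 = 255/28
  5 + 28/255 = 1303/255
  3 + 255/1303 = 4164/1303
  9 + 1303/4164 = 38779/4164
  6 + 4164/38779 = 236838/38779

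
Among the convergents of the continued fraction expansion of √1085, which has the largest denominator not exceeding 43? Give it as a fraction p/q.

1087/33

√1085 = [32; 1, 15, 2, 15, 1, 64, …] (period length 6).
Convergents:
  p_0/q_0 = 32/1
  p_1/q_1 = 33/1
  p_2/q_2 = 527/16
  p_3/q_3 = 1087/33
  p_4/q_4 = 16832/511
q_3 = 33 ≤ 43 < 511 = q_4, so the answer is 1087/33.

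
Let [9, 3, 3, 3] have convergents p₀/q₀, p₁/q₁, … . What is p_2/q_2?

Using pₖ = aₖpₖ₋₁ + pₖ₋₂, qₖ = aₖqₖ₋₁ + qₖ₋₂ (with p₋₁=1, p₋₂=0, q₋₁=0, q₋₂=1):
  k=0: a=9, p=9, q=1
  k=1: a=3, p=28, q=3
  k=2: a=3, p=93, q=10

93/10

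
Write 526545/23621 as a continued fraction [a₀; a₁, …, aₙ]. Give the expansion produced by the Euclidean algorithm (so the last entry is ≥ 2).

[22; 3, 2, 3, 6, 17, 4, 2]

526545 = 22×23621 + 6883
23621 = 3×6883 + 2972
6883 = 2×2972 + 939
2972 = 3×939 + 155
939 = 6×155 + 9
155 = 17×9 + 2
9 = 4×2 + 1
2 = 2×1 + 0  (stop)
So 526545/23621 = [22; 3, 2, 3, 6, 17, 4, 2].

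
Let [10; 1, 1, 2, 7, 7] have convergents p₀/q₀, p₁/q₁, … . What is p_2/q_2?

Using pₖ = aₖpₖ₋₁ + pₖ₋₂, qₖ = aₖqₖ₋₁ + qₖ₋₂ (with p₋₁=1, p₋₂=0, q₋₁=0, q₋₂=1):
  k=0: a=10, p=10, q=1
  k=1: a=1, p=11, q=1
  k=2: a=1, p=21, q=2

21/2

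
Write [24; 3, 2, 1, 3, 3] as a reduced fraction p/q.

Fold from the inside: start with 3/1.
  3 + 1/3 = 10/3
  1 + 3/10 = 13/10
  2 + 10/13 = 36/13
  3 + 13/36 = 121/36
  24 + 36/121 = 2940/121

2940/121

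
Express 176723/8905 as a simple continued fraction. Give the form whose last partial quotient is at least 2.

176723 = 19*8905 + 7528
8905 = 1*7528 + 1377
7528 = 5*1377 + 643
1377 = 2*643 + 91
643 = 7*91 + 6
91 = 15*6 + 1
6 = 6*1 + 0  (stop)
So 176723/8905 = [19; 1, 5, 2, 7, 15, 6].

[19; 1, 5, 2, 7, 15, 6]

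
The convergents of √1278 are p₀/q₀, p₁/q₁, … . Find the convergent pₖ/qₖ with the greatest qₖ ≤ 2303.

√1278 = [35; 1, 2, 1, 70, …] (period length 4).
Convergents:
  p_0/q_0 = 35/1
  p_1/q_1 = 36/1
  p_2/q_2 = 107/3
  p_3/q_3 = 143/4
  p_4/q_4 = 10117/283
  p_5/q_5 = 10260/287
  p_6/q_6 = 30637/857
  p_7/q_7 = 40897/1144
  p_8/q_8 = 2893427/80937
q_7 = 1144 ≤ 2303 < 80937 = q_8, so the answer is 40897/1144.

40897/1144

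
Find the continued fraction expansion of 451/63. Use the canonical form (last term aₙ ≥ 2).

451 = 7·63 + 10
63 = 6·10 + 3
10 = 3·3 + 1
3 = 3·1 + 0  (stop)
So 451/63 = [7; 6, 3, 3].

[7; 6, 3, 3]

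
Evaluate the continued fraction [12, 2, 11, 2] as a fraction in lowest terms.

Using pₖ = aₖpₖ₋₁ + pₖ₋₂ and qₖ = aₖqₖ₋₁ + qₖ₋₂:
  k=0: a=12, p=12, q=1
  k=1: a=2, p=25, q=2
  k=2: a=11, p=287, q=23
  k=3: a=2, p=599, q=48

599/48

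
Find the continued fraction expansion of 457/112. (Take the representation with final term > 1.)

457 = 4×112 + 9
112 = 12×9 + 4
9 = 2×4 + 1
4 = 4×1 + 0  (stop)
So 457/112 = [4; 12, 2, 4].

[4; 12, 2, 4]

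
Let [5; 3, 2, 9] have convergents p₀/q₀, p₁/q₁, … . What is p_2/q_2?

37/7

Using pₖ = aₖpₖ₋₁ + pₖ₋₂, qₖ = aₖqₖ₋₁ + qₖ₋₂ (with p₋₁=1, p₋₂=0, q₋₁=0, q₋₂=1):
  k=0: a=5, p=5, q=1
  k=1: a=3, p=16, q=3
  k=2: a=2, p=37, q=7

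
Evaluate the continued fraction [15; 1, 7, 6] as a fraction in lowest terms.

778/49

Using pₖ = aₖpₖ₋₁ + pₖ₋₂ and qₖ = aₖqₖ₋₁ + qₖ₋₂:
  k=0: a=15, p=15, q=1
  k=1: a=1, p=16, q=1
  k=2: a=7, p=127, q=8
  k=3: a=6, p=778, q=49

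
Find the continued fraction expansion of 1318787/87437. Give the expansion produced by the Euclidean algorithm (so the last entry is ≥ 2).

1318787 = 15×87437 + 7232
87437 = 12×7232 + 653
7232 = 11×653 + 49
653 = 13×49 + 16
49 = 3×16 + 1
16 = 16×1 + 0  (stop)
So 1318787/87437 = [15; 12, 11, 13, 3, 16].

[15; 12, 11, 13, 3, 16]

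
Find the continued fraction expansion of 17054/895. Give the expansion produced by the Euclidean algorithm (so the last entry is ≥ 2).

[19; 18, 3, 1, 3, 3]

17054 = 19*895 + 49
895 = 18*49 + 13
49 = 3*13 + 10
13 = 1*10 + 3
10 = 3*3 + 1
3 = 3*1 + 0  (stop)
So 17054/895 = [19; 18, 3, 1, 3, 3].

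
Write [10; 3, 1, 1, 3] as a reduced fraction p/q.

Fold from the inside: start with 3/1.
  1 + 1/3 = 4/3
  1 + 3/4 = 7/4
  3 + 4/7 = 25/7
  10 + 7/25 = 257/25

257/25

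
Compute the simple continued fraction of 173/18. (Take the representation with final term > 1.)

[9; 1, 1, 1, 1, 3]

173 = 9·18 + 11
18 = 1·11 + 7
11 = 1·7 + 4
7 = 1·4 + 3
4 = 1·3 + 1
3 = 3·1 + 0  (stop)
So 173/18 = [9; 1, 1, 1, 1, 3].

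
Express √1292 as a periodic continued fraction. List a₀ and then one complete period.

[35; 1, 16, 1, 70]

a₀ = ⌊√1292⌋ = 35.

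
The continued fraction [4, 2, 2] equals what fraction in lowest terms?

22/5

Using pₖ = aₖpₖ₋₁ + pₖ₋₂ and qₖ = aₖqₖ₋₁ + qₖ₋₂:
  k=0: a=4, p=4, q=1
  k=1: a=2, p=9, q=2
  k=2: a=2, p=22, q=5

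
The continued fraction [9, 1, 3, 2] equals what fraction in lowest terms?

88/9

Using pₖ = aₖpₖ₋₁ + pₖ₋₂ and qₖ = aₖqₖ₋₁ + qₖ₋₂:
  k=0: a=9, p=9, q=1
  k=1: a=1, p=10, q=1
  k=2: a=3, p=39, q=4
  k=3: a=2, p=88, q=9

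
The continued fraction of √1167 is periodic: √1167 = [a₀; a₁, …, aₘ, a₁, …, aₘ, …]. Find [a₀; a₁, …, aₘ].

a₀ = ⌊√1167⌋ = 34.
With m₀=0, d₀=1 and mₖ₊₁ = dₖaₖ − mₖ, dₖ₊₁ = (n − mₖ₊₁²)/dₖ, aₖ₊₁ = ⌊(a₀+mₖ₊₁)/dₖ₊₁⌋:
  k=1: m=34, d=11, a=6
  k=2: m=32, d=13, a=5
  k=3: m=33, d=6, a=11
  k=4: m=33, d=13, a=5
  k=5: m=32, d=11, a=6
  k=6: m=34, d=1, a=68
d=1 and a=2a₀=68 at k=6, so the next step gives (m, d) = (34, 11) again — its k=1 value — and the period has length 6.

[34; 6, 5, 11, 5, 6, 68]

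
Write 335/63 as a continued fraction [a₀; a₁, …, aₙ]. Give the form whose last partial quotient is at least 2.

335 = 5×63 + 20
63 = 3×20 + 3
20 = 6×3 + 2
3 = 1×2 + 1
2 = 2×1 + 0  (stop)
So 335/63 = [5; 3, 6, 1, 2].

[5; 3, 6, 1, 2]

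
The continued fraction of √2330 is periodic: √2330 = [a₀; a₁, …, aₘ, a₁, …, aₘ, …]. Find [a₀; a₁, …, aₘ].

a₀ = ⌊√2330⌋ = 48.
With m₀=0, d₀=1 and mₖ₊₁ = dₖaₖ − mₖ, dₖ₊₁ = (n − mₖ₊₁²)/dₖ, aₖ₊₁ = ⌊(a₀+mₖ₊₁)/dₖ₊₁⌋:
  k=1: m=48, d=26, a=3
  k=2: m=30, d=55, a=1
  k=3: m=25, d=31, a=2
  k=4: m=37, d=31, a=2
  k=5: m=25, d=55, a=1
  k=6: m=30, d=26, a=3
  k=7: m=48, d=1, a=96
d=1 and a=2a₀=96 at k=7, so the next step gives (m, d) = (48, 26) again — its k=1 value — and the period has length 7.

[48; 3, 1, 2, 2, 1, 3, 96]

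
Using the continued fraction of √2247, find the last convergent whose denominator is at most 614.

18724/395

√2247 = [47; 2, 2, 15, 2, 2, 94, …] (period length 6).
Convergents:
  p_0/q_0 = 47/1
  p_1/q_1 = 95/2
  p_2/q_2 = 237/5
  p_3/q_3 = 3650/77
  p_4/q_4 = 7537/159
  p_5/q_5 = 18724/395
  p_6/q_6 = 1767593/37289
q_5 = 395 ≤ 614 < 37289 = q_6, so the answer is 18724/395.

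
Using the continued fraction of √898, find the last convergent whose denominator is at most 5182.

53910/1799

√898 = [29; 1, 28, 1, 58, …] (period length 4).
Convergents:
  p_0/q_0 = 29/1
  p_1/q_1 = 30/1
  p_2/q_2 = 869/29
  p_3/q_3 = 899/30
  p_4/q_4 = 53011/1769
  p_5/q_5 = 53910/1799
  p_6/q_6 = 1562491/52141
q_5 = 1799 ≤ 5182 < 52141 = q_6, so the answer is 53910/1799.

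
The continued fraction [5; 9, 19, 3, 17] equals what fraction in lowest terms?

Using pₖ = aₖpₖ₋₁ + pₖ₋₂ and qₖ = aₖqₖ₋₁ + qₖ₋₂:
  k=0: a=5, p=5, q=1
  k=1: a=9, p=46, q=9
  k=2: a=19, p=879, q=172
  k=3: a=3, p=2683, q=525
  k=4: a=17, p=46490, q=9097

46490/9097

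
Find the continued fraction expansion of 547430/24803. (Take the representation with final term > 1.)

[22; 14, 16, 2, 17, 3]

547430 = 22×24803 + 1764
24803 = 14×1764 + 107
1764 = 16×107 + 52
107 = 2×52 + 3
52 = 17×3 + 1
3 = 3×1 + 0  (stop)
So 547430/24803 = [22; 14, 16, 2, 17, 3].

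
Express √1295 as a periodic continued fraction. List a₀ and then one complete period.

[35; 1, 70]

a₀ = ⌊√1295⌋ = 35.
With m₀=0, d₀=1 and mₖ₊₁ = dₖaₖ − mₖ, dₖ₊₁ = (n − mₖ₊₁²)/dₖ, aₖ₊₁ = ⌊(a₀+mₖ₊₁)/dₖ₊₁⌋:
  k=1: m=35, d=70, a=1
  k=2: m=35, d=1, a=70
d=1 and a=2a₀=70 at k=2, so the next step gives (m, d) = (35, 70) again — its k=1 value — and the period has length 2.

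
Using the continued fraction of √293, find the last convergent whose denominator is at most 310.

2482/145

√293 = [17; 8, 1, 1, 8, 34, …] (period length 5).
Convergents:
  p_0/q_0 = 17/1
  p_1/q_1 = 137/8
  p_2/q_2 = 154/9
  p_3/q_3 = 291/17
  p_4/q_4 = 2482/145
  p_5/q_5 = 84679/4947
q_4 = 145 ≤ 310 < 4947 = q_5, so the answer is 2482/145.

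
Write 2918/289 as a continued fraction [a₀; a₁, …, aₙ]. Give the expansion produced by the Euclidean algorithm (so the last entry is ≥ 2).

[10; 10, 3, 9]

2918 = 10*289 + 28
289 = 10*28 + 9
28 = 3*9 + 1
9 = 9*1 + 0  (stop)
So 2918/289 = [10; 10, 3, 9].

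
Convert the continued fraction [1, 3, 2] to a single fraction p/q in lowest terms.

9/7

Using pₖ = aₖpₖ₋₁ + pₖ₋₂ and qₖ = aₖqₖ₋₁ + qₖ₋₂:
  k=0: a=1, p=1, q=1
  k=1: a=3, p=4, q=3
  k=2: a=2, p=9, q=7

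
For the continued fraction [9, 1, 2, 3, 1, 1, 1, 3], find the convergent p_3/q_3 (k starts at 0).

97/10

Using pₖ = aₖpₖ₋₁ + pₖ₋₂, qₖ = aₖqₖ₋₁ + qₖ₋₂ (with p₋₁=1, p₋₂=0, q₋₁=0, q₋₂=1):
  k=0: a=9, p=9, q=1
  k=1: a=1, p=10, q=1
  k=2: a=2, p=29, q=3
  k=3: a=3, p=97, q=10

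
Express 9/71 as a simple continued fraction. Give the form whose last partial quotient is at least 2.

9 = 0×71 + 9
71 = 7×9 + 8
9 = 1×8 + 1
8 = 8×1 + 0  (stop)
So 9/71 = [0; 7, 1, 8].

[0; 7, 1, 8]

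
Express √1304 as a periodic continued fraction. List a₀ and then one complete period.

a₀ = ⌊√1304⌋ = 36.
With m₀=0, d₀=1 and mₖ₊₁ = dₖaₖ − mₖ, dₖ₊₁ = (n − mₖ₊₁²)/dₖ, aₖ₊₁ = ⌊(a₀+mₖ₊₁)/dₖ₊₁⌋:
  k=1: m=36, d=8, a=9
  k=2: m=36, d=1, a=72
d=1 and a=2a₀=72 at k=2, so the next step gives (m, d) = (36, 8) again — its k=1 value — and the period has length 2.

[36; 9, 72]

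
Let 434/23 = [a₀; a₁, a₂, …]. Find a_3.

1

434 = 18·23 + 20   →  a_0 = 18
23 = 1·20 + 3   →  a_1 = 1
20 = 6·3 + 2   →  a_2 = 6
3 = 1·2 + 1   →  a_3 = 1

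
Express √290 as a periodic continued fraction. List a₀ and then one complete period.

[17; 34]

a₀ = ⌊√290⌋ = 17.
With m₀=0, d₀=1 and mₖ₊₁ = dₖaₖ − mₖ, dₖ₊₁ = (n − mₖ₊₁²)/dₖ, aₖ₊₁ = ⌊(a₀+mₖ₊₁)/dₖ₊₁⌋:
  k=1: m=17, d=1, a=34
d=1 and a=2a₀=34 at k=1, so the next step gives (m, d) = (17, 1) again — its k=1 value — and the period has length 1.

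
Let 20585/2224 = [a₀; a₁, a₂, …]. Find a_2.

1

20585 = 9·2224 + 569   →  a_0 = 9
2224 = 3·569 + 517   →  a_1 = 3
569 = 1·517 + 52   →  a_2 = 1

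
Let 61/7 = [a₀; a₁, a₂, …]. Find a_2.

61 = 8·7 + 5   →  a_0 = 8
7 = 1·5 + 2   →  a_1 = 1
5 = 2·2 + 1   →  a_2 = 2

2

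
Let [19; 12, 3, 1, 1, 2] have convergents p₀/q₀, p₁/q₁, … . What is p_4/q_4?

1641/86

Using pₖ = aₖpₖ₋₁ + pₖ₋₂, qₖ = aₖqₖ₋₁ + qₖ₋₂ (with p₋₁=1, p₋₂=0, q₋₁=0, q₋₂=1):
  k=0: a=19, p=19, q=1
  k=1: a=12, p=229, q=12
  k=2: a=3, p=706, q=37
  k=3: a=1, p=935, q=49
  k=4: a=1, p=1641, q=86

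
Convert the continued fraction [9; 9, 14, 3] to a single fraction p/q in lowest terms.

Fold from the inside: start with 3/1.
  14 + 1/3 = 43/3
  9 + 3/43 = 390/43
  9 + 43/390 = 3553/390

3553/390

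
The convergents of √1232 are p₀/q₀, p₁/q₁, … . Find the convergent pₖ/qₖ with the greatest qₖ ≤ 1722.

√1232 = [35; 10, 70, …] (period length 2).
Convergents:
  p_0/q_0 = 35/1
  p_1/q_1 = 351/10
  p_2/q_2 = 24605/701
  p_3/q_3 = 246401/7020
q_2 = 701 ≤ 1722 < 7020 = q_3, so the answer is 24605/701.

24605/701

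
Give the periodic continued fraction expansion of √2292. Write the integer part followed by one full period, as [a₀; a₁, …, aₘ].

[47; 1, 6, 1, 94]

a₀ = ⌊√2292⌋ = 47.
With m₀=0, d₀=1 and mₖ₊₁ = dₖaₖ − mₖ, dₖ₊₁ = (n − mₖ₊₁²)/dₖ, aₖ₊₁ = ⌊(a₀+mₖ₊₁)/dₖ₊₁⌋:
  k=1: m=47, d=83, a=1
  k=2: m=36, d=12, a=6
  k=3: m=36, d=83, a=1
  k=4: m=47, d=1, a=94
d=1 and a=2a₀=94 at k=4, so the next step gives (m, d) = (47, 83) again — its k=1 value — and the period has length 4.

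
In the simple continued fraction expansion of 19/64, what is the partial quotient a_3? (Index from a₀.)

1

19 = 0·64 + 19   →  a_0 = 0
64 = 3·19 + 7   →  a_1 = 3
19 = 2·7 + 5   →  a_2 = 2
7 = 1·5 + 2   →  a_3 = 1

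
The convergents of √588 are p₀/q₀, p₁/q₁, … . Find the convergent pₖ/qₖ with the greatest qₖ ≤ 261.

√588 = [24; 4, 48, …] (period length 2).
Convergents:
  p_0/q_0 = 24/1
  p_1/q_1 = 97/4
  p_2/q_2 = 4680/193
  p_3/q_3 = 18817/776
q_2 = 193 ≤ 261 < 776 = q_3, so the answer is 4680/193.

4680/193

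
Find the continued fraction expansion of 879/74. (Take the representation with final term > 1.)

[11; 1, 7, 4, 2]

879 = 11*74 + 65
74 = 1*65 + 9
65 = 7*9 + 2
9 = 4*2 + 1
2 = 2*1 + 0  (stop)
So 879/74 = [11; 1, 7, 4, 2].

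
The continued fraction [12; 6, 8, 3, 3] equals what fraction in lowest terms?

Fold from the inside: start with 3/1.
  3 + 1/3 = 10/3
  8 + 3/10 = 83/10
  6 + 10/83 = 508/83
  12 + 83/508 = 6179/508

6179/508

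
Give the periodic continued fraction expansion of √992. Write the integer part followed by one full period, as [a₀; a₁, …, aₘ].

[31; 2, 62]

a₀ = ⌊√992⌋ = 31.
With m₀=0, d₀=1 and mₖ₊₁ = dₖaₖ − mₖ, dₖ₊₁ = (n − mₖ₊₁²)/dₖ, aₖ₊₁ = ⌊(a₀+mₖ₊₁)/dₖ₊₁⌋:
  k=1: m=31, d=31, a=2
  k=2: m=31, d=1, a=62
d=1 and a=2a₀=62 at k=2, so the next step gives (m, d) = (31, 31) again — its k=1 value — and the period has length 2.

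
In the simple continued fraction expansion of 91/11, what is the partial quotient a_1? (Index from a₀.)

3

91 = 8·11 + 3   →  a_0 = 8
11 = 3·3 + 2   →  a_1 = 3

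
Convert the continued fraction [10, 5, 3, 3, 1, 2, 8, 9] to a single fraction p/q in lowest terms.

Using pₖ = aₖpₖ₋₁ + pₖ₋₂ and qₖ = aₖqₖ₋₁ + qₖ₋₂:
  k=0: a=10, p=10, q=1
  k=1: a=5, p=51, q=5
  k=2: a=3, p=163, q=16
  k=3: a=3, p=540, q=53
  k=4: a=1, p=703, q=69
  k=5: a=2, p=1946, q=191
  k=6: a=8, p=16271, q=1597
  k=7: a=9, p=148385, q=14564

148385/14564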